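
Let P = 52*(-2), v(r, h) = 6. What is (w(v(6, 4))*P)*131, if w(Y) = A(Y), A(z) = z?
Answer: -81744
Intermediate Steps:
w(Y) = Y
P = -104
(w(v(6, 4))*P)*131 = (6*(-104))*131 = -624*131 = -81744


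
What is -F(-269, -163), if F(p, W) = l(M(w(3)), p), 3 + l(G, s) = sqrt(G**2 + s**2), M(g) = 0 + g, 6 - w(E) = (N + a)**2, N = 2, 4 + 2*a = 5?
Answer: 3 - sqrt(1157777)/4 ≈ -266.00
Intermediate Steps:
a = 1/2 (a = -2 + (1/2)*5 = -2 + 5/2 = 1/2 ≈ 0.50000)
w(E) = -1/4 (w(E) = 6 - (2 + 1/2)**2 = 6 - (5/2)**2 = 6 - 1*25/4 = 6 - 25/4 = -1/4)
M(g) = g
l(G, s) = -3 + sqrt(G**2 + s**2)
F(p, W) = -3 + sqrt(1/16 + p**2) (F(p, W) = -3 + sqrt((-1/4)**2 + p**2) = -3 + sqrt(1/16 + p**2))
-F(-269, -163) = -(-3 + sqrt(1 + 16*(-269)**2)/4) = -(-3 + sqrt(1 + 16*72361)/4) = -(-3 + sqrt(1 + 1157776)/4) = -(-3 + sqrt(1157777)/4) = 3 - sqrt(1157777)/4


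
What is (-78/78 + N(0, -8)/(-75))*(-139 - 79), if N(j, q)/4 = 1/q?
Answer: 16241/75 ≈ 216.55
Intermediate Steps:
N(j, q) = 4/q
(-78/78 + N(0, -8)/(-75))*(-139 - 79) = (-78/78 + (4/(-8))/(-75))*(-139 - 79) = (-78*1/78 + (4*(-⅛))*(-1/75))*(-218) = (-1 - ½*(-1/75))*(-218) = (-1 + 1/150)*(-218) = -149/150*(-218) = 16241/75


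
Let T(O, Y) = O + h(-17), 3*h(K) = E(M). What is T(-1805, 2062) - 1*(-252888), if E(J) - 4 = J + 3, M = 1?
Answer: 753257/3 ≈ 2.5109e+5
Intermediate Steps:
E(J) = 7 + J (E(J) = 4 + (J + 3) = 4 + (3 + J) = 7 + J)
h(K) = 8/3 (h(K) = (7 + 1)/3 = (⅓)*8 = 8/3)
T(O, Y) = 8/3 + O (T(O, Y) = O + 8/3 = 8/3 + O)
T(-1805, 2062) - 1*(-252888) = (8/3 - 1805) - 1*(-252888) = -5407/3 + 252888 = 753257/3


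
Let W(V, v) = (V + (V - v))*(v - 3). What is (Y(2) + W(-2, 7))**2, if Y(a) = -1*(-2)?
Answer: 1764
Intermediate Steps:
Y(a) = 2
W(V, v) = (-3 + v)*(-v + 2*V) (W(V, v) = (-v + 2*V)*(-3 + v) = (-3 + v)*(-v + 2*V))
(Y(2) + W(-2, 7))**2 = (2 + (-1*7**2 - 6*(-2) + 3*7 + 2*(-2)*7))**2 = (2 + (-1*49 + 12 + 21 - 28))**2 = (2 + (-49 + 12 + 21 - 28))**2 = (2 - 44)**2 = (-42)**2 = 1764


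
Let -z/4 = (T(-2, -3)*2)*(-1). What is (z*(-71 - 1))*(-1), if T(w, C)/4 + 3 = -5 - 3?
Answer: -25344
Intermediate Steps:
T(w, C) = -44 (T(w, C) = -12 + 4*(-5 - 3) = -12 + 4*(-8) = -12 - 32 = -44)
z = -352 (z = -4*(-44*2)*(-1) = -(-352)*(-1) = -4*88 = -352)
(z*(-71 - 1))*(-1) = -352*(-71 - 1)*(-1) = -352*(-72)*(-1) = 25344*(-1) = -25344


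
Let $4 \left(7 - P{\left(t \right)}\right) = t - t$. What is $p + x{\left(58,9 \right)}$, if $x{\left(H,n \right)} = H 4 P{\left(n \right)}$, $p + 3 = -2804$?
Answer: $-1183$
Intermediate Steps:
$P{\left(t \right)} = 7$ ($P{\left(t \right)} = 7 - \frac{t - t}{4} = 7 - 0 = 7 + 0 = 7$)
$p = -2807$ ($p = -3 - 2804 = -2807$)
$x{\left(H,n \right)} = 28 H$ ($x{\left(H,n \right)} = H 4 \cdot 7 = 4 H 7 = 28 H$)
$p + x{\left(58,9 \right)} = -2807 + 28 \cdot 58 = -2807 + 1624 = -1183$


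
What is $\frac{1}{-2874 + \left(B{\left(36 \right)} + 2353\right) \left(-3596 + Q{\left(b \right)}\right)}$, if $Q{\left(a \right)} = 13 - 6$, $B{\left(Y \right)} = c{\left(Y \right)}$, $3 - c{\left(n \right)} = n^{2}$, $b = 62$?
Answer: $- \frac{1}{3807214} \approx -2.6266 \cdot 10^{-7}$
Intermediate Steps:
$c{\left(n \right)} = 3 - n^{2}$
$B{\left(Y \right)} = 3 - Y^{2}$
$Q{\left(a \right)} = 7$
$\frac{1}{-2874 + \left(B{\left(36 \right)} + 2353\right) \left(-3596 + Q{\left(b \right)}\right)} = \frac{1}{-2874 + \left(\left(3 - 36^{2}\right) + 2353\right) \left(-3596 + 7\right)} = \frac{1}{-2874 + \left(\left(3 - 1296\right) + 2353\right) \left(-3589\right)} = \frac{1}{-2874 + \left(-1293 + 2353\right) \left(-3589\right)} = \frac{1}{-2874 + 1060 \left(-3589\right)} = \frac{1}{-2874 - 3804340} = \frac{1}{-3807214} = - \frac{1}{3807214}$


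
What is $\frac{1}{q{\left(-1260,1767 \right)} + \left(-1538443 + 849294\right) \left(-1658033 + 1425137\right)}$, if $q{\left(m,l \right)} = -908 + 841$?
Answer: $\frac{1}{160500045437} \approx 6.2305 \cdot 10^{-12}$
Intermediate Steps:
$q{\left(m,l \right)} = -67$
$\frac{1}{q{\left(-1260,1767 \right)} + \left(-1538443 + 849294\right) \left(-1658033 + 1425137\right)} = \frac{1}{-67 + \left(-1538443 + 849294\right) \left(-1658033 + 1425137\right)} = \frac{1}{-67 - -160500045504} = \frac{1}{-67 + 160500045504} = \frac{1}{160500045437}$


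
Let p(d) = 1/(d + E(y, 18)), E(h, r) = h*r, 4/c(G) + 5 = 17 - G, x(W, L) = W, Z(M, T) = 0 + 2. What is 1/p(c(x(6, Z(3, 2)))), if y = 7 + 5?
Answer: 650/3 ≈ 216.67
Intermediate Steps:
Z(M, T) = 2
y = 12
c(G) = 4/(12 - G) (c(G) = 4/(-5 + (17 - G)) = 4/(12 - G))
p(d) = 1/(216 + d) (p(d) = 1/(d + 12*18) = 1/(d + 216) = 1/(216 + d))
1/p(c(x(6, Z(3, 2)))) = 1/(1/(216 - 4/(-12 + 6))) = 1/(1/(216 - 4/(-6))) = 1/(1/(216 - 4*(-⅙))) = 1/(1/(216 + ⅔)) = 1/(1/(650/3)) = 1/(3/650) = 650/3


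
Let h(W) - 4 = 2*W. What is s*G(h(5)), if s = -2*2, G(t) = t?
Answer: -56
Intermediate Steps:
h(W) = 4 + 2*W
s = -4
s*G(h(5)) = -4*(4 + 2*5) = -4*(4 + 10) = -4*14 = -56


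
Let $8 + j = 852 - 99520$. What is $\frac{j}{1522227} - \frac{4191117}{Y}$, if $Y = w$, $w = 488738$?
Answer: $- \frac{2142686056149}{247990059842} \approx -8.6402$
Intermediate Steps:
$Y = 488738$
$j = -98676$ ($j = -8 + \left(852 - 99520\right) = -8 - 98668 = -98676$)
$\frac{j}{1522227} - \frac{4191117}{Y} = - \frac{98676}{1522227} - \frac{4191117}{488738} = \left(-98676\right) \frac{1}{1522227} - \frac{4191117}{488738} = - \frac{32892}{507409} - \frac{4191117}{488738} = - \frac{2142686056149}{247990059842}$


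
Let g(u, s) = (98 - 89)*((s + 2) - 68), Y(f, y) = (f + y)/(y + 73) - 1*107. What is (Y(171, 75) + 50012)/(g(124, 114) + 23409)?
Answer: 1231031/588078 ≈ 2.0933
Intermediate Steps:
Y(f, y) = -107 + (f + y)/(73 + y) (Y(f, y) = (f + y)/(73 + y) - 107 = -107 + (f + y)/(73 + y))
g(u, s) = -594 + 9*s (g(u, s) = 9*((2 + s) - 68) = 9*(-66 + s) = -594 + 9*s)
(Y(171, 75) + 50012)/(g(124, 114) + 23409) = ((-7811 + 171 - 106*75)/(73 + 75) + 50012)/((-594 + 9*114) + 23409) = ((-7811 + 171 - 7950)/148 + 50012)/((-594 + 1026) + 23409) = ((1/148)*(-15590) + 50012)/(432 + 23409) = (-7795/74 + 50012)/23841 = (3693093/74)*(1/23841) = 1231031/588078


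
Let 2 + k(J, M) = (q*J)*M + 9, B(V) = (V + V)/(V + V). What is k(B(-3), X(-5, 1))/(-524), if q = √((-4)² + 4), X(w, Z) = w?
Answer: -7/524 + 5*√5/262 ≈ 0.029314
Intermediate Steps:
B(V) = 1 (B(V) = (2*V)/((2*V)) = (2*V)*(1/(2*V)) = 1)
q = 2*√5 (q = √(16 + 4) = √20 = 2*√5 ≈ 4.4721)
k(J, M) = 7 + 2*J*M*√5 (k(J, M) = -2 + (((2*√5)*J)*M + 9) = -2 + ((2*J*√5)*M + 9) = -2 + (2*J*M*√5 + 9) = -2 + (9 + 2*J*M*√5) = 7 + 2*J*M*√5)
k(B(-3), X(-5, 1))/(-524) = (7 + 2*1*(-5)*√5)/(-524) = (7 - 10*√5)*(-1/524) = -7/524 + 5*√5/262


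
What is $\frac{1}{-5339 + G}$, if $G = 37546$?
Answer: $\frac{1}{32207} \approx 3.1049 \cdot 10^{-5}$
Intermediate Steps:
$\frac{1}{-5339 + G} = \frac{1}{-5339 + 37546} = \frac{1}{32207}$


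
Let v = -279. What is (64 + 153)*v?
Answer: -60543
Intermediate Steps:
(64 + 153)*v = (64 + 153)*(-279) = 217*(-279) = -60543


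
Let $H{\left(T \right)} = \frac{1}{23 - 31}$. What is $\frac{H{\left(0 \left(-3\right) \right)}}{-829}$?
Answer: $\frac{1}{6632} \approx 0.00015078$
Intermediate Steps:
$H{\left(T \right)} = - \frac{1}{8}$ ($H{\left(T \right)} = \frac{1}{-8} = - \frac{1}{8}$)
$\frac{H{\left(0 \left(-3\right) \right)}}{-829} = - \frac{1}{8 \left(-829\right)} = \left(- \frac{1}{8}\right) \left(- \frac{1}{829}\right) = \frac{1}{6632}$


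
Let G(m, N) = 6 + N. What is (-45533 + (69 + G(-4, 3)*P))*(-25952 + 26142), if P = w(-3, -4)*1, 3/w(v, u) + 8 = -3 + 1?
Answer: -8638673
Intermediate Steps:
w(v, u) = -3/10 (w(v, u) = 3/(-8 + (-3 + 1)) = 3/(-8 - 2) = 3/(-10) = 3*(-⅒) = -3/10)
P = -3/10 (P = -3/10*1 = -3/10 ≈ -0.30000)
(-45533 + (69 + G(-4, 3)*P))*(-25952 + 26142) = (-45533 + (69 + (6 + 3)*(-3/10)))*(-25952 + 26142) = (-45533 + (69 + 9*(-3/10)))*190 = (-45533 + (69 - 27/10))*190 = (-45533 + 663/10)*190 = -454667/10*190 = -8638673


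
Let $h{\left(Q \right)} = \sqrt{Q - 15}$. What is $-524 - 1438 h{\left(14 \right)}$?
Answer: $-524 - 1438 i \approx -524.0 - 1438.0 i$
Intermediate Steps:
$h{\left(Q \right)} = \sqrt{-15 + Q}$ ($h{\left(Q \right)} = \sqrt{Q - 15} = \sqrt{-15 + Q}$)
$-524 - 1438 h{\left(14 \right)} = -524 - 1438 \sqrt{-15 + 14} = -524 - 1438 \sqrt{-1} = -524 - 1438 i$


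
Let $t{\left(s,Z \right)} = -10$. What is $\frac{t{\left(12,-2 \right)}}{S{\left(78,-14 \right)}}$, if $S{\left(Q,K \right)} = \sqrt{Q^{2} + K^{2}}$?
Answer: $- \frac{\sqrt{1570}}{314} \approx -0.12619$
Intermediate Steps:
$S{\left(Q,K \right)} = \sqrt{K^{2} + Q^{2}}$
$\frac{t{\left(12,-2 \right)}}{S{\left(78,-14 \right)}} = - \frac{10}{\sqrt{\left(-14\right)^{2} + 78^{2}}} = - \frac{10}{\sqrt{196 + 6084}} = - \frac{10}{\sqrt{6280}} = - \frac{10}{2 \sqrt{1570}} = - 10 \frac{\sqrt{1570}}{3140} = - \frac{\sqrt{1570}}{314}$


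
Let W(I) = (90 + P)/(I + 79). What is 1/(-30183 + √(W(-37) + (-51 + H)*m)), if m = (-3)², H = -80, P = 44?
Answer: -633843/19131307961 - 2*I*√129633/19131307961 ≈ -3.3131e-5 - 3.7639e-8*I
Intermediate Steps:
m = 9
W(I) = 134/(79 + I) (W(I) = (90 + 44)/(I + 79) = 134/(79 + I))
1/(-30183 + √(W(-37) + (-51 + H)*m)) = 1/(-30183 + √(134/(79 - 37) + (-51 - 80)*9)) = 1/(-30183 + √(134/42 - 131*9)) = 1/(-30183 + √(134*(1/42) - 1179)) = 1/(-30183 + √(67/21 - 1179)) = 1/(-30183 + √(-24692/21)) = 1/(-30183 + 2*I*√129633/21)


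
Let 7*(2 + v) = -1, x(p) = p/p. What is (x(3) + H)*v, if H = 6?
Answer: -15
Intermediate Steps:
x(p) = 1
v = -15/7 (v = -2 + (⅐)*(-1) = -2 - ⅐ = -15/7 ≈ -2.1429)
(x(3) + H)*v = (1 + 6)*(-15/7) = 7*(-15/7) = -15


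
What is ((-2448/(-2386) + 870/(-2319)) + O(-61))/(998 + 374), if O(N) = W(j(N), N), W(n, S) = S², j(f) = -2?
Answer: 3432065451/1265243308 ≈ 2.7126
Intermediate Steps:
O(N) = N²
((-2448/(-2386) + 870/(-2319)) + O(-61))/(998 + 374) = ((-2448/(-2386) + 870/(-2319)) + (-61)²)/(998 + 374) = ((-2448*(-1/2386) + 870*(-1/2319)) + 3721)/1372 = ((1224/1193 - 290/773) + 3721)*(1/1372) = (600182/922189 + 3721)*(1/1372) = (3432065451/922189)*(1/1372) = 3432065451/1265243308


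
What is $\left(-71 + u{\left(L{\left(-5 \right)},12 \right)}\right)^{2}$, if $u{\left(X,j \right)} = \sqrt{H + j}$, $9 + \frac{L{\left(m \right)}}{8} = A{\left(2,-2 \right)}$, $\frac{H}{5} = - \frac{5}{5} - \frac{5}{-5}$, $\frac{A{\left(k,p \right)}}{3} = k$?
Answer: $5053 - 284 \sqrt{3} \approx 4561.1$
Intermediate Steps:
$A{\left(k,p \right)} = 3 k$
$H = 0$ ($H = 5 \left(- \frac{5}{5} - \frac{5}{-5}\right) = 5 \left(\left(-5\right) \frac{1}{5} - -1\right) = 5 \left(-1 + 1\right) = 5 \cdot 0 = 0$)
$L{\left(m \right)} = -24$ ($L{\left(m \right)} = -72 + 8 \cdot 3 \cdot 2 = -72 + 8 \cdot 6 = -72 + 48 = -24$)
$u{\left(X,j \right)} = \sqrt{j}$ ($u{\left(X,j \right)} = \sqrt{0 + j} = \sqrt{j}$)
$\left(-71 + u{\left(L{\left(-5 \right)},12 \right)}\right)^{2} = \left(-71 + \sqrt{12}\right)^{2} = \left(-71 + 2 \sqrt{3}\right)^{2}$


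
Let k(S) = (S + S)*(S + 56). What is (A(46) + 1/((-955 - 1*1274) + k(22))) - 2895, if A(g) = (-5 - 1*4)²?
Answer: -3385241/1203 ≈ -2814.0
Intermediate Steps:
A(g) = 81 (A(g) = (-5 - 4)² = (-9)² = 81)
k(S) = 2*S*(56 + S) (k(S) = (2*S)*(56 + S) = 2*S*(56 + S))
(A(46) + 1/((-955 - 1*1274) + k(22))) - 2895 = (81 + 1/((-955 - 1*1274) + 2*22*(56 + 22))) - 2895 = (81 + 1/((-955 - 1274) + 2*22*78)) - 2895 = (81 + 1/(-2229 + 3432)) - 2895 = (81 + 1/1203) - 2895 = 97444/1203 - 2895 = -3385241/1203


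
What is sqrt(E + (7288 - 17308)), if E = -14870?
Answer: I*sqrt(24890) ≈ 157.77*I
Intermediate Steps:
sqrt(E + (7288 - 17308)) = sqrt(-14870 + (7288 - 17308)) = sqrt(-14870 - 10020) = sqrt(-24890) = I*sqrt(24890)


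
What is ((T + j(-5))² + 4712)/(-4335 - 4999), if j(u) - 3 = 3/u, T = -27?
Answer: -132929/233350 ≈ -0.56966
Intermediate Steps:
j(u) = 3 + 3/u
((T + j(-5))² + 4712)/(-4335 - 4999) = ((-27 + (3 + 3/(-5)))² + 4712)/(-4335 - 4999) = ((-27 + (3 + 3*(-⅕)))² + 4712)/(-9334) = ((-27 + (3 - ⅗))² + 4712)*(-1/9334) = ((-27 + 12/5)² + 4712)*(-1/9334) = ((-123/5)² + 4712)*(-1/9334) = (15129/25 + 4712)*(-1/9334) = (132929/25)*(-1/9334) = -132929/233350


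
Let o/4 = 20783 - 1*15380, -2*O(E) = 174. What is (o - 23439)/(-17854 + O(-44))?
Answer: 261/2563 ≈ 0.10183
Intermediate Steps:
O(E) = -87 (O(E) = -½*174 = -87)
o = 21612 (o = 4*(20783 - 1*15380) = 4*(20783 - 15380) = 4*5403 = 21612)
(o - 23439)/(-17854 + O(-44)) = (21612 - 23439)/(-17854 - 87) = -1827/(-17941) = -1827*(-1/17941) = 261/2563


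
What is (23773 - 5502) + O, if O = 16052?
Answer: 34323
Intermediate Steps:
(23773 - 5502) + O = (23773 - 5502) + 16052 = 18271 + 16052 = 34323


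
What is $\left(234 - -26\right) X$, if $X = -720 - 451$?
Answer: $-304460$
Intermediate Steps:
$X = -1171$
$\left(234 - -26\right) X = \left(234 - -26\right) \left(-1171\right) = \left(234 + 26\right) \left(-1171\right) = 260 \left(-1171\right) = -304460$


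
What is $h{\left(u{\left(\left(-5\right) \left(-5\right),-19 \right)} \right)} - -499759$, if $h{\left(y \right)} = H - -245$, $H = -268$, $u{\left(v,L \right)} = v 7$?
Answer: $499736$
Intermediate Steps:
$u{\left(v,L \right)} = 7 v$
$h{\left(y \right)} = -23$ ($h{\left(y \right)} = -268 - -245 = -268 + 245 = -23$)
$h{\left(u{\left(\left(-5\right) \left(-5\right),-19 \right)} \right)} - -499759 = -23 - -499759 = -23 + 499759 = 499736$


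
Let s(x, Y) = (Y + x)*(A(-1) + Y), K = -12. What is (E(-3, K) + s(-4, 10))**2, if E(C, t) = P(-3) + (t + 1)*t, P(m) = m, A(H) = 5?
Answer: 47961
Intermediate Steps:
s(x, Y) = (5 + Y)*(Y + x) (s(x, Y) = (Y + x)*(5 + Y) = (5 + Y)*(Y + x))
E(C, t) = -3 + t*(1 + t) (E(C, t) = -3 + (t + 1)*t = -3 + (1 + t)*t = -3 + t*(1 + t))
(E(-3, K) + s(-4, 10))**2 = ((-3 - 12 + (-12)**2) + (10**2 + 5*10 + 5*(-4) + 10*(-4)))**2 = ((-3 - 12 + 144) + (100 + 50 - 20 - 40))**2 = (129 + 90)**2 = 219**2 = 47961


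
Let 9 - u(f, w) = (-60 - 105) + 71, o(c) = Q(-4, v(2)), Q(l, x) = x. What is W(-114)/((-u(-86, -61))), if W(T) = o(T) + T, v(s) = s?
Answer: 112/103 ≈ 1.0874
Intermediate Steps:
o(c) = 2
u(f, w) = 103 (u(f, w) = 9 - ((-60 - 105) + 71) = 9 - (-165 + 71) = 9 - 1*(-94) = 9 + 94 = 103)
W(T) = 2 + T
W(-114)/((-u(-86, -61))) = (2 - 114)/((-1*103)) = -112/(-103) = -112*(-1/103) = 112/103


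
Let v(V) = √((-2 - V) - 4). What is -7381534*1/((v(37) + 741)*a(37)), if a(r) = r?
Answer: -2734858347/10158794 + 3690767*I*√43/10158794 ≈ -269.21 + 2.3824*I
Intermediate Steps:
v(V) = √(-6 - V)
-7381534*1/((v(37) + 741)*a(37)) = -7381534*1/(37*(√(-6 - 1*37) + 741)) = -7381534*1/(37*(√(-6 - 37) + 741)) = -7381534*1/(37*(√(-43) + 741)) = -7381534*1/(37*(I*√43 + 741)) = -7381534*1/(37*(741 + I*√43)) = -7381534/(27417 + 37*I*√43)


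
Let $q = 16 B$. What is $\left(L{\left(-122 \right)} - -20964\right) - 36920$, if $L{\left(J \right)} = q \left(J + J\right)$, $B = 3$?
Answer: $-27668$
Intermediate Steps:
$q = 48$ ($q = 16 \cdot 3 = 48$)
$L{\left(J \right)} = 96 J$ ($L{\left(J \right)} = 48 \left(J + J\right) = 48 \cdot 2 J = 96 J$)
$\left(L{\left(-122 \right)} - -20964\right) - 36920 = \left(96 \left(-122\right) - -20964\right) - 36920 = \left(-11712 + 20964\right) - 36920 = 9252 - 36920 = -27668$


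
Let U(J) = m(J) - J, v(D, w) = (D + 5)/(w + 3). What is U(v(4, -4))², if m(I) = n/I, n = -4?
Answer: 7225/81 ≈ 89.198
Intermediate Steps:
m(I) = -4/I
v(D, w) = (5 + D)/(3 + w)
U(J) = -J - 4/J (U(J) = -4/J - J = -J - 4/J)
U(v(4, -4))² = (-(5 + 4)/(3 - 4) - 4*(3 - 4)/(5 + 4))² = (-9/(-1) - 4/(9/(-1)))² = (-(-1)*9 - 4/((-1*9)))² = (-1*(-9) - 4/(-9))² = (9 - 4*(-⅑))² = (9 + 4/9)² = (85/9)² = 7225/81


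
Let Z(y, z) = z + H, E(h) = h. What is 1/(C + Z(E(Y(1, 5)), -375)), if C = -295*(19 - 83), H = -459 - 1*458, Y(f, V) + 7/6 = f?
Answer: 1/17588 ≈ 5.6857e-5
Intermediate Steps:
Y(f, V) = -7/6 + f
H = -917 (H = -459 - 458 = -917)
Z(y, z) = -917 + z (Z(y, z) = z - 917 = -917 + z)
C = 18880 (C = -295*(-64) = 18880)
1/(C + Z(E(Y(1, 5)), -375)) = 1/(18880 + (-917 - 375)) = 1/(18880 - 1292) = 1/17588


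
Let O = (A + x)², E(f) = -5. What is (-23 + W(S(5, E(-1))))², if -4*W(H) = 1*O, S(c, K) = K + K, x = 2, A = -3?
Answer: 8649/16 ≈ 540.56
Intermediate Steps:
S(c, K) = 2*K
O = 1 (O = (-3 + 2)² = (-1)² = 1)
W(H) = -¼ (W(H) = -1/4 = -¼*1 = -¼)
(-23 + W(S(5, E(-1))))² = (-23 - ¼)² = (-93/4)² = 8649/16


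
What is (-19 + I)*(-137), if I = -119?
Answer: 18906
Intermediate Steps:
(-19 + I)*(-137) = (-19 - 119)*(-137) = -138*(-137) = 18906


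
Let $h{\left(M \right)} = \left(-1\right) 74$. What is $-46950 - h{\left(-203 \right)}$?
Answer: $-46876$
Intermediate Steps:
$h{\left(M \right)} = -74$
$-46950 - h{\left(-203 \right)} = -46950 - -74 = -46950 + 74 = -46876$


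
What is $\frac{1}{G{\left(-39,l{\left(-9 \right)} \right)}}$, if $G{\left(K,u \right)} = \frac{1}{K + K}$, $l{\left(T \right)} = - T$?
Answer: $-78$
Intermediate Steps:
$G{\left(K,u \right)} = \frac{1}{2 K}$
$\frac{1}{G{\left(-39,l{\left(-9 \right)} \right)}} = \frac{1}{\frac{1}{2} \frac{1}{-39}} = \frac{1}{\frac{1}{2} \left(- \frac{1}{39}\right)} = \frac{1}{- \frac{1}{78}} = -78$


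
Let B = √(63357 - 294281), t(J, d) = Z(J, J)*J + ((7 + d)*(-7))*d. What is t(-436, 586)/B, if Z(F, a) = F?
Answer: 1121195*I*√57731/57731 ≈ 4666.3*I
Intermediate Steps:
t(J, d) = J² + d*(-49 - 7*d) (t(J, d) = J*J + ((7 + d)*(-7))*d = J² + (-49 - 7*d)*d = J² + d*(-49 - 7*d))
B = 2*I*√57731 (B = √(-230924) = 2*I*√57731 ≈ 480.55*I)
t(-436, 586)/B = ((-436)² - 49*586 - 7*586²)/((2*I*√57731)) = (190096 - 28714 - 7*343396)*(-I*√57731/115462) = (190096 - 28714 - 2403772)*(-I*√57731/115462) = -(-1121195)*I*√57731/57731 = 1121195*I*√57731/57731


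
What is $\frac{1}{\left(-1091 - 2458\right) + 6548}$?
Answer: $\frac{1}{2999} \approx 0.00033344$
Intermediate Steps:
$\frac{1}{\left(-1091 - 2458\right) + 6548} = \frac{1}{-3549 + 6548} = \frac{1}{2999}$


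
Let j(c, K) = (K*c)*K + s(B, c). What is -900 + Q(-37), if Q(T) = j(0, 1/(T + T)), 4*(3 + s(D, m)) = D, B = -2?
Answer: -1807/2 ≈ -903.50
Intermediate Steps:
s(D, m) = -3 + D/4
j(c, K) = -7/2 + c*K² (j(c, K) = (K*c)*K + (-3 + (¼)*(-2)) = c*K² + (-3 - ½) = c*K² - 7/2 = -7/2 + c*K²)
Q(T) = -7/2 (Q(T) = -7/2 + 0*(1/(T + T))² = -7/2 + 0*(1/(2*T))² = -7/2 + 0*(1/(4*T²)) = -7/2 + 0 = -7/2)
-900 + Q(-37) = -900 - 7/2 = -1807/2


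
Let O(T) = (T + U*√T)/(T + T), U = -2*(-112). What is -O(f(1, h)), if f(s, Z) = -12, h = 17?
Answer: -½ + 56*I*√3/3 ≈ -0.5 + 32.332*I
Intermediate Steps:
U = 224
O(T) = (T + 224*√T)/(2*T) (O(T) = (T + 224*√T)/(T + T) = (T + 224*√T)/((2*T)) = (T + 224*√T)*(1/(2*T)) = (T + 224*√T)/(2*T))
-O(f(1, h)) = -(½ + 112/√(-12)) = -(½ + 112*(-I*√3/6)) = -(½ - 56*I*√3/3) = -½ + 56*I*√3/3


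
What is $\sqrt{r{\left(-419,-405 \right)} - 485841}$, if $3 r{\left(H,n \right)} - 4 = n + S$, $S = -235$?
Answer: $i \sqrt{486053} \approx 697.17 i$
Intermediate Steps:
$r{\left(H,n \right)} = -77 + \frac{n}{3}$ ($r{\left(H,n \right)} = \frac{4}{3} + \frac{n - 235}{3} = \frac{4}{3} + \frac{-235 + n}{3} = \frac{4}{3} + \left(- \frac{235}{3} + \frac{n}{3}\right) = -77 + \frac{n}{3}$)
$\sqrt{r{\left(-419,-405 \right)} - 485841} = \sqrt{\left(-77 + \frac{1}{3} \left(-405\right)\right) - 485841} = \sqrt{\left(-77 - 135\right) - 485841} = \sqrt{-212 - 485841} = \sqrt{-486053} = i \sqrt{486053}$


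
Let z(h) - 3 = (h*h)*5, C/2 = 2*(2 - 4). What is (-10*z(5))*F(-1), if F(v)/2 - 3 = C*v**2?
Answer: 12800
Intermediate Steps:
C = -8 (C = 2*(2*(2 - 4)) = 2*(2*(-2)) = 2*(-4) = -8)
z(h) = 3 + 5*h**2 (z(h) = 3 + (h*h)*5 = 3 + h**2*5 = 3 + 5*h**2)
F(v) = 6 - 16*v**2 (F(v) = 6 + 2*(-8*v**2) = 6 - 16*v**2)
(-10*z(5))*F(-1) = (-10*(3 + 5*5**2))*(6 - 16*(-1)**2) = (-10*(3 + 5*25))*(6 - 16*1) = (-10*(3 + 125))*(6 - 16) = -10*128*(-10) = -1280*(-10) = 12800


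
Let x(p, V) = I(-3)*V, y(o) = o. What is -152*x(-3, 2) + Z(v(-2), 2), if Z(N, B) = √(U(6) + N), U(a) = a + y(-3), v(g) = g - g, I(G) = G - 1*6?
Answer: 2736 + √3 ≈ 2737.7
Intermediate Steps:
I(G) = -6 + G (I(G) = G - 6 = -6 + G)
v(g) = 0
x(p, V) = -9*V (x(p, V) = (-6 - 3)*V = -9*V)
U(a) = -3 + a (U(a) = a - 3 = -3 + a)
Z(N, B) = √(3 + N) (Z(N, B) = √((-3 + 6) + N) = √(3 + N))
-152*x(-3, 2) + Z(v(-2), 2) = -(-1368)*2 + √(3 + 0) = -152*(-18) + √3 = 2736 + √3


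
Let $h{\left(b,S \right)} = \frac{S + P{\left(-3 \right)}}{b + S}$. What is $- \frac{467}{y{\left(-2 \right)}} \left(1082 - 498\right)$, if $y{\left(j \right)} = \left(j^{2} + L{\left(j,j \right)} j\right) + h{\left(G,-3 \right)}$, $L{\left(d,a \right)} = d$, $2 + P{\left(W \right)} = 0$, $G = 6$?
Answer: $- \frac{818184}{19} \approx -43062.0$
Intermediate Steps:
$P{\left(W \right)} = -2$ ($P{\left(W \right)} = -2 + 0 = -2$)
$h{\left(b,S \right)} = \frac{-2 + S}{S + b}$ ($h{\left(b,S \right)} = \frac{S - 2}{b + S} = \frac{-2 + S}{S + b}$)
$y{\left(j \right)} = - \frac{5}{3} + 2 j^{2}$ ($y{\left(j \right)} = \left(j^{2} + j j\right) + \frac{-2 - 3}{-3 + 6} = \left(j^{2} + j^{2}\right) + \frac{1}{3} \left(-5\right) = 2 j^{2} + \frac{1}{3} \left(-5\right) = 2 j^{2} - \frac{5}{3} = - \frac{5}{3} + 2 j^{2}$)
$- \frac{467}{y{\left(-2 \right)}} \left(1082 - 498\right) = - \frac{467}{- \frac{5}{3} + 2 \left(-2\right)^{2}} \left(1082 - 498\right) = - \frac{467}{- \frac{5}{3} + 2 \cdot 4} \cdot 584 = - \frac{467}{- \frac{5}{3} + 8} \cdot 584 = - \frac{467}{\frac{19}{3}} \cdot 584 = \left(-467\right) \frac{3}{19} \cdot 584 = \left(- \frac{1401}{19}\right) 584 = - \frac{818184}{19}$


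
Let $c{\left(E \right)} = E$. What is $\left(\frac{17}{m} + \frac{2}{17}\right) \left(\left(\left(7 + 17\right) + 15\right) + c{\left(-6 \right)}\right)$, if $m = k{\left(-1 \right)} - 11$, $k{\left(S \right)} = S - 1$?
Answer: $- \frac{8679}{221} \approx -39.271$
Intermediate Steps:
$k{\left(S \right)} = -1 + S$
$m = -13$ ($m = \left(-1 - 1\right) - 11 = -2 - 11 = -13$)
$\left(\frac{17}{m} + \frac{2}{17}\right) \left(\left(\left(7 + 17\right) + 15\right) + c{\left(-6 \right)}\right) = \left(\frac{17}{-13} + \frac{2}{17}\right) \left(\left(\left(7 + 17\right) + 15\right) - 6\right) = \left(17 \left(- \frac{1}{13}\right) + 2 \cdot \frac{1}{17}\right) \left(\left(24 + 15\right) - 6\right) = \left(- \frac{17}{13} + \frac{2}{17}\right) \left(39 - 6\right) = \left(- \frac{263}{221}\right) 33 = - \frac{8679}{221}$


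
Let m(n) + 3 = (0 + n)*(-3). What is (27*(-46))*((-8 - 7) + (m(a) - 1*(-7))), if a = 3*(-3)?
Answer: -19872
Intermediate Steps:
a = -9
m(n) = -3 - 3*n (m(n) = -3 + (0 + n)*(-3) = -3 + n*(-3) = -3 - 3*n)
(27*(-46))*((-8 - 7) + (m(a) - 1*(-7))) = (27*(-46))*((-8 - 7) + ((-3 - 3*(-9)) - 1*(-7))) = -1242*(-15 + ((-3 + 27) + 7)) = -1242*(-15 + (24 + 7)) = -1242*(-15 + 31) = -1242*16 = -19872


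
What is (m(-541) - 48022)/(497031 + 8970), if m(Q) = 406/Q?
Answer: -25980308/273746541 ≈ -0.094906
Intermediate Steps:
(m(-541) - 48022)/(497031 + 8970) = (406/(-541) - 48022)/(497031 + 8970) = (406*(-1/541) - 48022)/506001 = (-406/541 - 48022)*(1/506001) = -25980308/541*1/506001 = -25980308/273746541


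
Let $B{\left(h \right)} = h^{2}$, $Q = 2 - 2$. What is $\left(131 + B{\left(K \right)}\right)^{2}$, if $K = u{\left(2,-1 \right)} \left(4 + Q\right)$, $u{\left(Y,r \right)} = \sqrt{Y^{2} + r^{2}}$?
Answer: $44521$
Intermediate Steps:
$Q = 0$ ($Q = 2 - 2 = 0$)
$K = 4 \sqrt{5}$ ($K = \sqrt{2^{2} + \left(-1\right)^{2}} \left(4 + 0\right) = \sqrt{4 + 1} \cdot 4 = \sqrt{5} \cdot 4 = 4 \sqrt{5} \approx 8.9443$)
$\left(131 + B{\left(K \right)}\right)^{2} = \left(131 + \left(4 \sqrt{5}\right)^{2}\right)^{2} = \left(131 + 80\right)^{2} = 211^{2} = 44521$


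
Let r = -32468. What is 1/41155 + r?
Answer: -1336220539/41155 ≈ -32468.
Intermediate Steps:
1/41155 + r = 1/41155 - 32468 = -1336220539/41155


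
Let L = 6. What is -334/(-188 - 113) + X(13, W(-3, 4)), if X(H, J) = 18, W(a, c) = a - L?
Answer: 5752/301 ≈ 19.110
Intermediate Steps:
W(a, c) = -6 + a (W(a, c) = a - 1*6 = a - 6 = -6 + a)
-334/(-188 - 113) + X(13, W(-3, 4)) = -334/(-188 - 113) + 18 = -334/(-301) + 18 = -1/301*(-334) + 18 = 334/301 + 18 = 5752/301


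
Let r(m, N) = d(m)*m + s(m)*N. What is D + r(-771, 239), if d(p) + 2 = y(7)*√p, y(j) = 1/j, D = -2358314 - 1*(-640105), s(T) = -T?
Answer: -1532398 - 771*I*√771/7 ≈ -1.5324e+6 - 3058.3*I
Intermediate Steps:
D = -1718209 (D = -2358314 + 640105 = -1718209)
d(p) = -2 + √p/7
r(m, N) = m*(-2 + √m/7) - N*m (r(m, N) = (-2 + √m/7)*m + (-m)*N = m*(-2 + √m/7) - N*m)
D + r(-771, 239) = -1718209 + (⅐)*(-771)*(-14 + √(-771) - 7*239) = -1718209 + (⅐)*(-771)*(-14 + I*√771 - 1673) = -1718209 + (⅐)*(-771)*(-1687 + I*√771) = -1718209 + (185811 - 771*I*√771/7) = -1532398 - 771*I*√771/7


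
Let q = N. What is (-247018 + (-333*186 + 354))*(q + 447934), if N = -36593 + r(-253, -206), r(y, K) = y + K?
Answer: -126799006964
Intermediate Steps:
r(y, K) = K + y
N = -37052 (N = -36593 + (-206 - 253) = -36593 - 459 = -37052)
q = -37052
(-247018 + (-333*186 + 354))*(q + 447934) = (-247018 + (-333*186 + 354))*(-37052 + 447934) = (-247018 + (-61938 + 354))*410882 = (-247018 - 61584)*410882 = -308602*410882 = -126799006964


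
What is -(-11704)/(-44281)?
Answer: -11704/44281 ≈ -0.26431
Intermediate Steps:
-(-11704)/(-44281) = -(-11704)*(-1)/44281 = -1*11704/44281 = -11704/44281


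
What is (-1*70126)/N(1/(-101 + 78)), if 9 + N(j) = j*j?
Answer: 2649761/340 ≈ 7793.4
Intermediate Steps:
N(j) = -9 + j² (N(j) = -9 + j*j = -9 + j²)
(-1*70126)/N(1/(-101 + 78)) = (-1*70126)/(-9 + (1/(-101 + 78))²) = -70126/(-9 + (1/(-23))²) = -70126/(-9 + (-1/23)²) = -70126/(-9 + 1/529) = -70126/(-4760/529) = -70126*(-529/4760) = 2649761/340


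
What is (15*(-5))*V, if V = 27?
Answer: -2025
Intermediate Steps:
(15*(-5))*V = (15*(-5))*27 = -75*27 = -2025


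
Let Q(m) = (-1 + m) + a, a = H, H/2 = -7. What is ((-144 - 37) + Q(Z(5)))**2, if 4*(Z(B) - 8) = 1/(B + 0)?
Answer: 14130081/400 ≈ 35325.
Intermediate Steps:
H = -14 (H = 2*(-7) = -14)
a = -14
Z(B) = 8 + 1/(4*B) (Z(B) = 8 + 1/(4*(B + 0)) = 8 + 1/(4*B))
Q(m) = -15 + m (Q(m) = (-1 + m) - 14 = -15 + m)
((-144 - 37) + Q(Z(5)))**2 = ((-144 - 37) + (-15 + (8 + (1/4)/5)))**2 = (-181 + (-15 + (8 + (1/4)*(1/5))))**2 = (-181 + (-15 + (8 + 1/20)))**2 = (-181 + (-15 + 161/20))**2 = (-181 - 139/20)**2 = (-3759/20)**2 = 14130081/400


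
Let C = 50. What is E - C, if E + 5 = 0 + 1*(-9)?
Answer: -64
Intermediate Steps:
E = -14 (E = -5 + (0 + 1*(-9)) = -5 + (0 - 9) = -5 - 9 = -14)
E - C = -14 - 1*50 = -14 - 50 = -64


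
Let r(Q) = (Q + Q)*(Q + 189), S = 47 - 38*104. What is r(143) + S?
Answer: 91047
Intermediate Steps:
S = -3905 (S = 47 - 3952 = -3905)
r(Q) = 2*Q*(189 + Q) (r(Q) = (2*Q)*(189 + Q) = 2*Q*(189 + Q))
r(143) + S = 2*143*(189 + 143) - 3905 = 2*143*332 - 3905 = 94952 - 3905 = 91047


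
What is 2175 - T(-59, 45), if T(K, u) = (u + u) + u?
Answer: 2040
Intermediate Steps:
T(K, u) = 3*u (T(K, u) = 2*u + u = 3*u)
2175 - T(-59, 45) = 2175 - 3*45 = 2175 - 1*135 = 2175 - 135 = 2040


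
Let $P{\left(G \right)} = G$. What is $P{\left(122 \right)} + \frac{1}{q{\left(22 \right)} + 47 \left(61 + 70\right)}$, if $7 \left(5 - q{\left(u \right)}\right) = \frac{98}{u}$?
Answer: $\frac{8268561}{67775} \approx 122.0$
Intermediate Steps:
$q{\left(u \right)} = 5 - \frac{14}{u}$ ($q{\left(u \right)} = 5 - \frac{98 \frac{1}{u}}{7} = 5 - \frac{14}{u}$)
$P{\left(122 \right)} + \frac{1}{q{\left(22 \right)} + 47 \left(61 + 70\right)} = 122 + \frac{1}{\left(5 - \frac{14}{22}\right) + 47 \left(61 + 70\right)} = 122 + \frac{1}{\left(5 - \frac{7}{11}\right) + 47 \cdot 131} = 122 + \frac{1}{\left(5 - \frac{7}{11}\right) + 6157} = 122 + \frac{1}{\frac{48}{11} + 6157} = 122 + \frac{1}{\frac{67775}{11}} = 122 + \frac{11}{67775} = \frac{8268561}{67775}$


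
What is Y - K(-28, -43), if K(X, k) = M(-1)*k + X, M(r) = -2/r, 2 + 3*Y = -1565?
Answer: -1225/3 ≈ -408.33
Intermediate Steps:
Y = -1567/3 (Y = -2/3 + (1/3)*(-1565) = -2/3 - 1565/3 = -1567/3 ≈ -522.33)
K(X, k) = X + 2*k (K(X, k) = (-2/(-1))*k + X = (-2*(-1))*k + X = 2*k + X = X + 2*k)
Y - K(-28, -43) = -1567/3 - (-28 + 2*(-43)) = -1567/3 - (-28 - 86) = -1567/3 - 1*(-114) = -1567/3 + 114 = -1225/3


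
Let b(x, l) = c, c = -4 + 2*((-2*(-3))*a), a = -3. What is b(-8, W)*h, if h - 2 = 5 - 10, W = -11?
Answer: 120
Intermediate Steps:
h = -3 (h = 2 + (5 - 10) = 2 - 5 = -3)
c = -40 (c = -4 + 2*(-2*(-3)*(-3)) = -4 + 2*(6*(-3)) = -4 + 2*(-18) = -4 - 36 = -40)
b(x, l) = -40
b(-8, W)*h = -40*(-3) = 120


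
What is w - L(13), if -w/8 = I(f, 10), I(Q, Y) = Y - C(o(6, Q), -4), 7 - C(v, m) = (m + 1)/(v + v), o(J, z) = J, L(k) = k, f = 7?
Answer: -35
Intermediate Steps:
C(v, m) = 7 - (1 + m)/(2*v) (C(v, m) = 7 - (m + 1)/(v + v) = 7 - (1 + m)/(2*v))
I(Q, Y) = -29/4 + Y (I(Q, Y) = Y - (-1 - 1*(-4) + 14*6)/(2*6) = Y - (-1 + 4 + 84)/(2*6) = Y - 87/(2*6) = Y - 1*29/4 = Y - 29/4 = -29/4 + Y)
w = -22 (w = -8*(-29/4 + 10) = -8*11/4 = -22)
w - L(13) = -22 - 1*13 = -22 - 13 = -35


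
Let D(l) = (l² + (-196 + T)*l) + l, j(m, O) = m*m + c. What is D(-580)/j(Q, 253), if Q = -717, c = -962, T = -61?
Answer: 484880/513127 ≈ 0.94495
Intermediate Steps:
j(m, O) = -962 + m² (j(m, O) = m*m - 962 = m² - 962 = -962 + m²)
D(l) = l² - 256*l (D(l) = (l² + (-196 - 61)*l) + l = (l² - 257*l) + l = l² - 256*l)
D(-580)/j(Q, 253) = (-580*(-256 - 580))/(-962 + (-717)²) = (-580*(-836))/(-962 + 514089) = 484880/513127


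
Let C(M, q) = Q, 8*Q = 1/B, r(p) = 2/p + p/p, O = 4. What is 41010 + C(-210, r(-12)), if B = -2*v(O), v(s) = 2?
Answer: 1312319/32 ≈ 41010.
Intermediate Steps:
r(p) = 1 + 2/p (r(p) = 2/p + 1 = 1 + 2/p)
B = -4 (B = -2*2 = -4)
Q = -1/32 (Q = (1/8)/(-4) = (1/8)*(-1/4) = -1/32 ≈ -0.031250)
C(M, q) = -1/32
41010 + C(-210, r(-12)) = 41010 - 1/32 = 1312319/32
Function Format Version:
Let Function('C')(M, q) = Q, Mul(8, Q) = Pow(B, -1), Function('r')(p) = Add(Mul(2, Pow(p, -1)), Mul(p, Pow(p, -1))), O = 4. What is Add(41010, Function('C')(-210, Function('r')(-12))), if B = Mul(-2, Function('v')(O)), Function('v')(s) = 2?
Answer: Rational(1312319, 32) ≈ 41010.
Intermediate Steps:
Function('r')(p) = Add(1, Mul(2, Pow(p, -1))) (Function('r')(p) = Add(Mul(2, Pow(p, -1)), 1) = Add(1, Mul(2, Pow(p, -1))))
B = -4 (B = Mul(-2, 2) = -4)
Q = Rational(-1, 32) (Q = Mul(Rational(1, 8), Pow(-4, -1)) = Mul(Rational(1, 8), Rational(-1, 4)) = Rational(-1, 32) ≈ -0.031250)
Function('C')(M, q) = Rational(-1, 32)
Add(41010, Function('C')(-210, Function('r')(-12))) = Add(41010, Rational(-1, 32)) = Rational(1312319, 32)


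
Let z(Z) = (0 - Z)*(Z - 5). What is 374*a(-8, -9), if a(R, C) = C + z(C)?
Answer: -50490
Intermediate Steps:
z(Z) = -Z*(-5 + Z) (z(Z) = (-Z)*(-5 + Z) = -Z*(-5 + Z))
a(R, C) = C + C*(5 - C)
374*a(-8, -9) = 374*(-9*(6 - 1*(-9))) = 374*(-9*(6 + 9)) = 374*(-9*15) = 374*(-135) = -50490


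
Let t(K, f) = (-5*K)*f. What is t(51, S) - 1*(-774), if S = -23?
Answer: 6639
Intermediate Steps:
t(K, f) = -5*K*f
t(51, S) - 1*(-774) = -5*51*(-23) - 1*(-774) = 5865 + 774 = 6639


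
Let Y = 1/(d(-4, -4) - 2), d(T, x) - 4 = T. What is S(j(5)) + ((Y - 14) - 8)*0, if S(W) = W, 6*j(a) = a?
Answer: ⅚ ≈ 0.83333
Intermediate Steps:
d(T, x) = 4 + T
j(a) = a/6
Y = -½ (Y = 1/((4 - 4) - 2) = 1/(0 - 2) = 1/(-2) = -½ ≈ -0.50000)
S(j(5)) + ((Y - 14) - 8)*0 = (⅙)*5 + ((-½ - 14) - 8)*0 = ⅚ + (-29/2 - 8)*0 = ⅚ - 45/2*0 = ⅚ + 0 = ⅚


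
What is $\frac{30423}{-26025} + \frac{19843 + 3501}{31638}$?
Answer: $- \frac{59165879}{137229825} \approx -0.43114$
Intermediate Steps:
$\frac{30423}{-26025} + \frac{19843 + 3501}{31638} = 30423 \left(- \frac{1}{26025}\right) + 23344 \cdot \frac{1}{31638} = - \frac{10141}{8675} + \frac{11672}{15819} = - \frac{59165879}{137229825}$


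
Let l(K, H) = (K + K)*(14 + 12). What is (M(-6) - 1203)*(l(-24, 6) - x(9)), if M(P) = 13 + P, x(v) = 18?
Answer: 1514136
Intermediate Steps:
l(K, H) = 52*K (l(K, H) = (2*K)*26 = 52*K)
(M(-6) - 1203)*(l(-24, 6) - x(9)) = ((13 - 6) - 1203)*(52*(-24) - 1*18) = (7 - 1203)*(-1248 - 18) = -1196*(-1266) = 1514136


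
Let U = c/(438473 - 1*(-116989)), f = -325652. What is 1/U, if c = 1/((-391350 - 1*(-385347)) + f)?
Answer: -184221749610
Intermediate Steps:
c = -1/331655 (c = 1/((-391350 - 1*(-385347)) - 325652) = 1/((-391350 + 385347) - 325652) = 1/(-6003 - 325652) = 1/(-331655) = -1/331655 ≈ -3.0152e-6)
U = -1/184221749610 (U = -1/(331655*(438473 - 1*(-116989))) = -1/(331655*(438473 + 116989)) = -1/331655/555462 = -1/331655*1/555462 = -1/184221749610 ≈ -5.4282e-12)
1/U = 1/(-1/184221749610) = -184221749610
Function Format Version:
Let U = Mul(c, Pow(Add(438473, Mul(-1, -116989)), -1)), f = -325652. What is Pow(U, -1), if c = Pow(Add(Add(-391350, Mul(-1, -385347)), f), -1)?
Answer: -184221749610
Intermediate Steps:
c = Rational(-1, 331655) (c = Pow(Add(Add(-391350, Mul(-1, -385347)), -325652), -1) = Pow(Add(Add(-391350, 385347), -325652), -1) = Pow(Add(-6003, -325652), -1) = Pow(-331655, -1) = Rational(-1, 331655) ≈ -3.0152e-6)
U = Rational(-1, 184221749610) (U = Mul(Rational(-1, 331655), Pow(Add(438473, Mul(-1, -116989)), -1)) = Mul(Rational(-1, 331655), Pow(Add(438473, 116989), -1)) = Mul(Rational(-1, 331655), Pow(555462, -1)) = Mul(Rational(-1, 331655), Rational(1, 555462)) = Rational(-1, 184221749610) ≈ -5.4282e-12)
Pow(U, -1) = Pow(Rational(-1, 184221749610), -1) = -184221749610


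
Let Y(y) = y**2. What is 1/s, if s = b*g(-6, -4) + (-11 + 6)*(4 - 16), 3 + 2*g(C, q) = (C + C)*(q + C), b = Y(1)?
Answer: 2/237 ≈ 0.0084388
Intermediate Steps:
b = 1 (b = 1**2 = 1)
g(C, q) = -3/2 + C*(C + q) (g(C, q) = -3/2 + ((C + C)*(q + C))/2 = -3/2 + ((2*C)*(C + q))/2 = -3/2 + (2*C*(C + q))/2 = -3/2 + C*(C + q))
s = 237/2 (s = 1*(-3/2 + (-6)**2 - 6*(-4)) + (-11 + 6)*(4 - 16) = 1*(-3/2 + 36 + 24) - 5*(-12) = 1*(117/2) + 60 = 117/2 + 60 = 237/2 ≈ 118.50)
1/s = 1/(237/2) = 2/237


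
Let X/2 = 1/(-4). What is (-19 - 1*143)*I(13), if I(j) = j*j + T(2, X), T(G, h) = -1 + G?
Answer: -27540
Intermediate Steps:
X = -½ (X = 2/(-4) = 2*(-¼) = -½ ≈ -0.50000)
I(j) = 1 + j² (I(j) = j*j + (-1 + 2) = j² + 1 = 1 + j²)
(-19 - 1*143)*I(13) = (-19 - 1*143)*(1 + 13²) = (-19 - 143)*(1 + 169) = -162*170 = -27540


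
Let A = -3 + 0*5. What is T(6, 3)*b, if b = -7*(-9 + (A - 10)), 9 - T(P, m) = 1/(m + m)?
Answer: 4081/3 ≈ 1360.3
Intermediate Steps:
A = -3 (A = -3 + 0 = -3)
T(P, m) = 9 - 1/(2*m) (T(P, m) = 9 - 1/(m + m) = 9 - 1/(2*m))
b = 154 (b = -7*(-9 + (-3 - 10)) = -7*(-9 - 13) = -7*(-22) = 154)
T(6, 3)*b = (9 - 1/2/3)*154 = (9 - 1/2*1/3)*154 = (9 - 1/6)*154 = (53/6)*154 = 4081/3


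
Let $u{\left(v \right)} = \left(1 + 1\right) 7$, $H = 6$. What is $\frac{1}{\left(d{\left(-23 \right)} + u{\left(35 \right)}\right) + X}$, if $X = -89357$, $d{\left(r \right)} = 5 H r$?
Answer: $- \frac{1}{90033} \approx -1.1107 \cdot 10^{-5}$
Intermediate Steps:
$d{\left(r \right)} = 30 r$ ($d{\left(r \right)} = 5 \cdot 6 r = 30 r$)
$u{\left(v \right)} = 14$ ($u{\left(v \right)} = 2 \cdot 7 = 14$)
$\frac{1}{\left(d{\left(-23 \right)} + u{\left(35 \right)}\right) + X} = \frac{1}{\left(30 \left(-23\right) + 14\right) - 89357} = \frac{1}{\left(-690 + 14\right) - 89357} = \frac{1}{-676 - 89357} = \frac{1}{-90033} = - \frac{1}{90033}$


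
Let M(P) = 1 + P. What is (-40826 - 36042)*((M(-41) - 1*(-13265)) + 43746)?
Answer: -4379246828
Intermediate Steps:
(-40826 - 36042)*((M(-41) - 1*(-13265)) + 43746) = (-40826 - 36042)*(((1 - 41) - 1*(-13265)) + 43746) = -76868*((-40 + 13265) + 43746) = -76868*(13225 + 43746) = -76868*56971 = -4379246828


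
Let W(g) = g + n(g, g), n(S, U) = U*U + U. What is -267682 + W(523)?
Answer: 6893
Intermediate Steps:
n(S, U) = U + U² (n(S, U) = U² + U = U + U²)
W(g) = g + g*(1 + g)
-267682 + W(523) = -267682 + 523*(2 + 523) = -267682 + 523*525 = -267682 + 274575 = 6893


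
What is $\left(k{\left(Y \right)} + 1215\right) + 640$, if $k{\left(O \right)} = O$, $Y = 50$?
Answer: $1905$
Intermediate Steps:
$\left(k{\left(Y \right)} + 1215\right) + 640 = \left(50 + 1215\right) + 640 = 1265 + 640 = 1905$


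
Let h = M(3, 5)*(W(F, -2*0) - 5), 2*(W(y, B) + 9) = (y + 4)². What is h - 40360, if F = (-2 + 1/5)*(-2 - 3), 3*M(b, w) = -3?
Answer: -80861/2 ≈ -40431.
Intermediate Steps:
M(b, w) = -1 (M(b, w) = (⅓)*(-3) = -1)
F = 9 (F = (-2 + ⅕)*(-5) = -9/5*(-5) = 9)
W(y, B) = -9 + (4 + y)²/2 (W(y, B) = -9 + (y + 4)²/2 = -9 + (4 + y)²/2)
h = -141/2 (h = -((-9 + (4 + 9)²/2) - 5) = -((-9 + (½)*13²) - 5) = -((-9 + (½)*169) - 5) = -((-9 + 169/2) - 5) = -(151/2 - 5) = -1*141/2 = -141/2 ≈ -70.500)
h - 40360 = -141/2 - 40360 = -80861/2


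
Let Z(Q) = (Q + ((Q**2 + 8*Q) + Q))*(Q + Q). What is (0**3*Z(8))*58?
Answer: 0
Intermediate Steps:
Z(Q) = 2*Q*(Q**2 + 10*Q) (Z(Q) = (Q + (Q**2 + 9*Q))*(2*Q) = (Q**2 + 10*Q)*(2*Q) = 2*Q*(Q**2 + 10*Q))
(0**3*Z(8))*58 = (0**3*(2*8**2*(10 + 8)))*58 = (0*(2*64*18))*58 = (0*2304)*58 = 0*58 = 0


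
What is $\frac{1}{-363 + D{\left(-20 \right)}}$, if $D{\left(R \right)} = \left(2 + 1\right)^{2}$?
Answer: $- \frac{1}{354} \approx -0.0028249$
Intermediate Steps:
$D{\left(R \right)} = 9$ ($D{\left(R \right)} = 3^{2} = 9$)
$\frac{1}{-363 + D{\left(-20 \right)}} = \frac{1}{-363 + 9} = \frac{1}{-354} = - \frac{1}{354}$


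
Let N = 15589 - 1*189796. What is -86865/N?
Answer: 28955/58069 ≈ 0.49863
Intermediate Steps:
N = -174207 (N = 15589 - 189796 = -174207)
-86865/N = -86865/(-174207) = -86865*(-1/174207) = 28955/58069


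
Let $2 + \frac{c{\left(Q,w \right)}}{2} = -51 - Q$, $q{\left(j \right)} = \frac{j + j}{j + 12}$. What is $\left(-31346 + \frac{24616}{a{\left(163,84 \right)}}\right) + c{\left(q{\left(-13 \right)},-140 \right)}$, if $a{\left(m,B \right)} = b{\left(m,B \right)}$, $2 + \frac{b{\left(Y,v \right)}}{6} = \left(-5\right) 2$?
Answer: $- \frac{286613}{9} \approx -31846.0$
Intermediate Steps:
$b{\left(Y,v \right)} = -72$ ($b{\left(Y,v \right)} = -12 + 6 \left(\left(-5\right) 2\right) = -12 + 6 \left(-10\right) = -12 - 60 = -72$)
$q{\left(j \right)} = \frac{2 j}{12 + j}$
$c{\left(Q,w \right)} = -106 - 2 Q$ ($c{\left(Q,w \right)} = -4 + 2 \left(-51 - Q\right) = -4 - \left(102 + 2 Q\right) = -106 - 2 Q$)
$a{\left(m,B \right)} = -72$
$\left(-31346 + \frac{24616}{a{\left(163,84 \right)}}\right) + c{\left(q{\left(-13 \right)},-140 \right)} = \left(-31346 + \frac{24616}{-72}\right) - \left(106 + 2 \cdot 2 \left(-13\right) \frac{1}{12 - 13}\right) = \left(-31346 + 24616 \left(- \frac{1}{72}\right)\right) - \left(106 + 2 \cdot 2 \left(-13\right) \frac{1}{-1}\right) = \left(-31346 - \frac{3077}{9}\right) - \left(106 + 2 \cdot 2 \left(-13\right) \left(-1\right)\right) = - \frac{285191}{9} - 158 = - \frac{286613}{9}$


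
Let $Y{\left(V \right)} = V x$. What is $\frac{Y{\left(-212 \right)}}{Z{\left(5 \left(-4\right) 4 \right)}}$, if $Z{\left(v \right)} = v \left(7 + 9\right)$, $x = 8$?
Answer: $\frac{53}{40} \approx 1.325$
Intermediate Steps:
$Z{\left(v \right)} = 16 v$ ($Z{\left(v \right)} = v 16 = 16 v$)
$Y{\left(V \right)} = 8 V$ ($Y{\left(V \right)} = V 8 = 8 V$)
$\frac{Y{\left(-212 \right)}}{Z{\left(5 \left(-4\right) 4 \right)}} = \frac{8 \left(-212\right)}{16 \cdot 5 \left(-4\right) 4} = - \frac{1696}{16 \left(\left(-20\right) 4\right)} = - \frac{1696}{16 \left(-80\right)} = - \frac{1696}{-1280} = \left(-1696\right) \left(- \frac{1}{1280}\right) = \frac{53}{40}$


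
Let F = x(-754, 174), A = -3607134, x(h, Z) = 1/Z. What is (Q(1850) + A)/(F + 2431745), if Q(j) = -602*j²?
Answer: -359127671316/423123631 ≈ -848.75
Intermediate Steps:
F = 1/174 ≈ 0.0057471
(Q(1850) + A)/(F + 2431745) = (-602*1850² - 3607134)/(1/174 + 2431745) = (-602*3422500 - 3607134)/(423123631/174) = (-2060345000 - 3607134)*(174/423123631) = -2063952134*174/423123631 = -359127671316/423123631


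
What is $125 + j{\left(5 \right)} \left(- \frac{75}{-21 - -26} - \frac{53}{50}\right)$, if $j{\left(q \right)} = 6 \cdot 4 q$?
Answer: $- \frac{9011}{5} \approx -1802.2$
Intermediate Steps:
$j{\left(q \right)} = 24 q$
$125 + j{\left(5 \right)} \left(- \frac{75}{-21 - -26} - \frac{53}{50}\right) = 125 + 24 \cdot 5 \left(- \frac{75}{-21 - -26} - \frac{53}{50}\right) = 125 + 120 \left(- \frac{75}{-21 + 26} - \frac{53}{50}\right) = 125 + 120 \left(- \frac{75}{5} - \frac{53}{50}\right) = 125 + 120 \left(\left(-75\right) \frac{1}{5} - \frac{53}{50}\right) = 125 + 120 \left(-15 - \frac{53}{50}\right) = 125 + 120 \left(- \frac{803}{50}\right) = 125 - \frac{9636}{5} = - \frac{9011}{5}$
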